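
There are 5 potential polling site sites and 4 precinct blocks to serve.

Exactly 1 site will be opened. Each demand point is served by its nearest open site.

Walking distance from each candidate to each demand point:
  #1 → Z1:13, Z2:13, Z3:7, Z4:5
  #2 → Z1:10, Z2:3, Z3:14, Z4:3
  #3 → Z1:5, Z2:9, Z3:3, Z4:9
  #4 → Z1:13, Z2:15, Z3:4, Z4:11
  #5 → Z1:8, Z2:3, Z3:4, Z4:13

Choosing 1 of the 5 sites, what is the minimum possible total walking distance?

26

Open {#3}.
  Z1→#3 5, Z2→#3 9, Z3→#3 3, Z4→#3 9  ⇒ total 26.
Compare {#5}: total 28.
Compare {#2}: total 30.
No size-1 selection does better; minimum is 26.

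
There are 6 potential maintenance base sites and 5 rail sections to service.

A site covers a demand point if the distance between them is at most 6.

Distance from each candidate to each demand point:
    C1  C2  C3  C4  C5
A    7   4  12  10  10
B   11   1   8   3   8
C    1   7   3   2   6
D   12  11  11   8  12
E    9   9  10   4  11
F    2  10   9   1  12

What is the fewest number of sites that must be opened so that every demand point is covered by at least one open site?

Coverage sets (demand points within 6 of each site):
  A: {C2}
  B: {C2, C4}
  C: {C1, C3, C4, C5}
  D: {}
  E: {C4}
  F: {C1, C4}
No single site covers all 5 demand points.
But {A, C} covers everything, so the minimum is 2.

2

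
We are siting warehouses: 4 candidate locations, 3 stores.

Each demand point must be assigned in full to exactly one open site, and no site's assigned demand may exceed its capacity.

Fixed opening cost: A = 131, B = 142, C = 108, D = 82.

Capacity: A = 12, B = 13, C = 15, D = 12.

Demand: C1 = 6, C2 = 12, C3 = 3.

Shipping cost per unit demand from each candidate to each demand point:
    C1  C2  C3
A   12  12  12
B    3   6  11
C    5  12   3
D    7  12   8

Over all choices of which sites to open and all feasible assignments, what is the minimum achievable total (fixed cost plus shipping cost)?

361

Open {B, C}; cheapest assignment that respects the capacities:
  B (cap 13, load 12): C2 — cost 12×6 = 72
  C (cap 15, load 9): C1, C3 — cost 6×5 + 3×3 = 39
  Shipping 111, fixed 250 → total 361.
  Any other capacity-feasible assignment to {B, C} ships for at least 111.
Compare {B, D}: its best feasible assignment gives total 362.
Compare {C, D}: its best feasible assignment gives total 373.
Every other set of open sites that can feasibly serve all demand totals ≥ 362 even under its best assignment. Minimum: 361.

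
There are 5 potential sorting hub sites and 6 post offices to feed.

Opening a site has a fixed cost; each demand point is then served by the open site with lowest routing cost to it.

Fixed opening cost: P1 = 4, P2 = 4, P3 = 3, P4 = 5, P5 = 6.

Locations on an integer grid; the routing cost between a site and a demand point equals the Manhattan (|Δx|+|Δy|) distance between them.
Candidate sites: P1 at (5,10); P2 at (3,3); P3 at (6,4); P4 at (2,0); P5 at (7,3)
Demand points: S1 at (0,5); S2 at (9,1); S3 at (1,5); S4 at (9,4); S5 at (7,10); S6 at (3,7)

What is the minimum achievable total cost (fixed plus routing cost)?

Open {P1, P2, P3}: assign each demand point to its cheapest open site.
  S1→P2 5, S2→P3 6, S3→P2 4, S4→P3 3, S5→P1 2, S6→P2 4
  routing cost 24, fixed 11 → total 35.
Compare {P1, P3}: routing cost 29 + fixed 7 = 36.
Compare {P2, P3}: routing cost 29 + fixed 7 = 36.
Compare {P1, P2, P5}: routing cost 22 + fixed 14 = 36.
All other subsets cost ≥ 36. Minimum total cost: 35.

35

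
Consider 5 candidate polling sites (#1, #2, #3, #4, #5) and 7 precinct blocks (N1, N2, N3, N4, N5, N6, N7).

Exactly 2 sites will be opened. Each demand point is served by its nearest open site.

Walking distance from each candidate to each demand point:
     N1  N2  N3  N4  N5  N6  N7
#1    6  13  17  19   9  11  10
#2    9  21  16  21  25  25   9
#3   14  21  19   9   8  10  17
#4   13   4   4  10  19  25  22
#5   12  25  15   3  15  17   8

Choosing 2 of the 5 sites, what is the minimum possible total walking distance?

Open {#1, #4}.
  N1→#1 6, N2→#4 4, N3→#4 4, N4→#4 10, N5→#1 9, N6→#1 11, N7→#1 10  ⇒ total 54.
Compare {#4, #5}: total 63.
Compare {#1, #5}: total 65.
No size-2 selection does better; minimum is 54.

54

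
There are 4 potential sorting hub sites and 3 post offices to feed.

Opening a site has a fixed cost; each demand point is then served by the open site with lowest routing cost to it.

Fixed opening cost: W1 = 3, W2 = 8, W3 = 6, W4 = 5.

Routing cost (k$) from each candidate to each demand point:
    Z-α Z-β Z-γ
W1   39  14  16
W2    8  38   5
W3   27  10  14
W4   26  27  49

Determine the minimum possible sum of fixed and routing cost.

Open {W2, W3}: assign each demand point to its cheapest open site.
  Z-α→W2 8, Z-β→W3 10, Z-γ→W2 5
  routing cost 23, fixed 14 → total 37.
Compare {W1, W2}: routing cost 27 + fixed 11 = 38.
Compare {W1, W2, W3}: routing cost 23 + fixed 17 = 40.
Compare {W2, W3, W4}: routing cost 23 + fixed 19 = 42.
All other subsets cost ≥ 38. Minimum total cost: 37.

37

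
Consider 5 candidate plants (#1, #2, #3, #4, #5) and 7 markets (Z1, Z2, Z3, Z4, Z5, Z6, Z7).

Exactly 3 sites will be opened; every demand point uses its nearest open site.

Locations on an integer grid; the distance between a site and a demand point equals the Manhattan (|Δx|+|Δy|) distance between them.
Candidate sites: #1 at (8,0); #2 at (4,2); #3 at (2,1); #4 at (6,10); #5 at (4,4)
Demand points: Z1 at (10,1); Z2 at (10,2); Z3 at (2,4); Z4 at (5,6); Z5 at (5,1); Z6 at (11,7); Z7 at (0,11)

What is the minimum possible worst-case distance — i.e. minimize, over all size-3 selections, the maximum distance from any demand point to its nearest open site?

Open {#1, #2, #4}.
  Farthest demand point is Z6 at distance 8 (to #4); all others are ≤ 8.
With {#1, #3, #4} the worst case is 8.
With {#1, #4, #5} the worst case is 8.
No size-3 selection achieves below 8.

8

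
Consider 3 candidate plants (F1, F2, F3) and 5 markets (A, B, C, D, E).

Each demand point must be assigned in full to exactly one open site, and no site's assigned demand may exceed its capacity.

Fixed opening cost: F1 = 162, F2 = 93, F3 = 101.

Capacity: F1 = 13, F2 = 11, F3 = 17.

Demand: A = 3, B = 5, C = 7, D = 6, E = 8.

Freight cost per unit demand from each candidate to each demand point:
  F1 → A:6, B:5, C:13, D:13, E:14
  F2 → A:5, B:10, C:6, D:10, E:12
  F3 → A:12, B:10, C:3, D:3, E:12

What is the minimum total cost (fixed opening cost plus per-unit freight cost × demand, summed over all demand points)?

Open {F1, F3}; cheapest assignment that respects the capacities:
  F1 (cap 13, load 13): B, E — cost 5×5 + 8×14 = 137
  F3 (cap 17, load 16): A, C, D — cost 3×12 + 7×3 + 6×3 = 75
  Shipping 212, fixed 263 → total 475.
  Any other capacity-feasible assignment to {F1, F3} ships for at least 212.
Compare {F1, F2, F3}: its best feasible assignment gives total 531.
Every other set of open sites that can feasibly serve all demand totals ≥ 531 even under its best assignment. Minimum: 475.

475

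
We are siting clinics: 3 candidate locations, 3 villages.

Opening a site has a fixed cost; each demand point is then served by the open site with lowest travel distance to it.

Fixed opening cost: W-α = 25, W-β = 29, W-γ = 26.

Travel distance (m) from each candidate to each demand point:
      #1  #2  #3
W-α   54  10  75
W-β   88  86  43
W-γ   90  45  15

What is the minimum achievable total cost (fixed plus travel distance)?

Open {W-α, W-γ}: assign each demand point to its cheapest open site.
  #1→W-α 54, #2→W-α 10, #3→W-γ 15
  travel distance 79, fixed 51 → total 130.
Compare {W-α, W-β, W-γ}: travel distance 79 + fixed 80 = 159.
Compare {W-α, W-β}: travel distance 107 + fixed 54 = 161.
Compare {W-α}: travel distance 139 + fixed 25 = 164.
All other subsets cost ≥ 159. Minimum total cost: 130.

130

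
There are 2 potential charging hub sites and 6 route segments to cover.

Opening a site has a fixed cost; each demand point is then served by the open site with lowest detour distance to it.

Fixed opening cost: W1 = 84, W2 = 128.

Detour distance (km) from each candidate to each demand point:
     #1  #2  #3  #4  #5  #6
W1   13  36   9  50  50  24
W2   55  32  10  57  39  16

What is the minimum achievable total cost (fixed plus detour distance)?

Open {W1}: assign each demand point to its cheapest open site.
  #1→W1 13, #2→W1 36, #3→W1 9, #4→W1 50, #5→W1 50, #6→W1 24
  detour distance 182, fixed 84 → total 266.
Compare {W2}: detour distance 209 + fixed 128 = 337.
Compare {W1, W2}: detour distance 159 + fixed 212 = 371.

266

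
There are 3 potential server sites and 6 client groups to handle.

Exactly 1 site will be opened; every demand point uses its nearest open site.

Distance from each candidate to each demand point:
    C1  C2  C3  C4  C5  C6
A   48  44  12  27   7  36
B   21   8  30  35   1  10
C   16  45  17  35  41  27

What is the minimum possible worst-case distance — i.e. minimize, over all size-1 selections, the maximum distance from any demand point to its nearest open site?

35

Open {B}.
  Farthest demand point is C4 at distance 35 (to B); all others are ≤ 35.
With {C} the worst case is 45.
With {A} the worst case is 48.
No size-1 selection achieves below 35.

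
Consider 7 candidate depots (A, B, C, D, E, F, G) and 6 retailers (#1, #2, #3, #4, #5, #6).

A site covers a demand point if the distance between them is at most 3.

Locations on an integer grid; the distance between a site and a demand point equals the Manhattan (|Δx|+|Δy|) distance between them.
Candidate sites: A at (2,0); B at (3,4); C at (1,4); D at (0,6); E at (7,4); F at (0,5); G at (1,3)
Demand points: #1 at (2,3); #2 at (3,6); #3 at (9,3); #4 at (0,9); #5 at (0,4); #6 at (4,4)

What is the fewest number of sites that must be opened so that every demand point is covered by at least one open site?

Coverage sets (demand points within 3 of each site):
  A: {#1}
  B: {#1, #2, #5, #6}
  C: {#1, #5, #6}
  D: {#2, #4, #5}
  E: {#3, #6}
  F: {#5}
  G: {#1, #5}
No 2 sites suffice: every size-2 union leaves at least one demand point uncovered.
But {A, D, E} covers everything, so the minimum is 3.

3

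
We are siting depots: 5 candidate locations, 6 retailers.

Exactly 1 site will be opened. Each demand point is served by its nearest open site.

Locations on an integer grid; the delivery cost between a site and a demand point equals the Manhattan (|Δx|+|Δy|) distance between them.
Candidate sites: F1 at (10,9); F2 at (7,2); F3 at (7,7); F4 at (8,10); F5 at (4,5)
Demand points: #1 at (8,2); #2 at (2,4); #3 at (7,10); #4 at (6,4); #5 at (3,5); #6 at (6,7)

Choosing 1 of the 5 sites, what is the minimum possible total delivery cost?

Open {F5}.
  #1→F5 7, #2→F5 3, #3→F5 8, #4→F5 3, #5→F5 1, #6→F5 4  ⇒ total 26.
Compare {F3}: total 28.
Compare {F2}: total 32.
No size-1 selection does better; minimum is 26.

26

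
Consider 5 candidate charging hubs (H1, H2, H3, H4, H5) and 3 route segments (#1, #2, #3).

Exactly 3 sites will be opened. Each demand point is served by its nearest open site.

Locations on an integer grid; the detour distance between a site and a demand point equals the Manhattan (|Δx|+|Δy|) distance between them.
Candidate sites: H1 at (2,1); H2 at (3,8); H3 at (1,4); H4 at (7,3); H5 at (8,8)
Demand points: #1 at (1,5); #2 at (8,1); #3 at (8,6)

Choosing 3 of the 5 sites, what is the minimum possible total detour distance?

Open {H3, H4, H5}.
  #1→H3 1, #2→H4 3, #3→H5 2  ⇒ total 6.
Compare {H1, H3, H4}: total 8.
Compare {H2, H3, H4}: total 8.
No size-3 selection does better; minimum is 6.

6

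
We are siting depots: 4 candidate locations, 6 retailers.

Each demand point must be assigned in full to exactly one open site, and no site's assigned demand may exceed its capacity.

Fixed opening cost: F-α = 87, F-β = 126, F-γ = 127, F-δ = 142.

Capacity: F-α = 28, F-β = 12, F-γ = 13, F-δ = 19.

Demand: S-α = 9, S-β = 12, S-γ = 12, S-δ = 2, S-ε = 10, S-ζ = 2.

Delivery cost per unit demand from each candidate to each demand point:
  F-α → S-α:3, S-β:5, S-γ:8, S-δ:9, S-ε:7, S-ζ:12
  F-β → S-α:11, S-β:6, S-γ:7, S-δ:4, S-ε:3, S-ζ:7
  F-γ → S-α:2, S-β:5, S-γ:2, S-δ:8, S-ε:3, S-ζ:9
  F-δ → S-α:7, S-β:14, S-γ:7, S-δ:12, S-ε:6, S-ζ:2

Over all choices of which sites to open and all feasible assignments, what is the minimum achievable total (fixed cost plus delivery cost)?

Open {F-α, F-β, F-γ}; cheapest assignment that respects the capacities:
  F-α (cap 28, load 23): S-α, S-β, S-ζ — cost 9×3 + 12×5 + 2×12 = 111
  F-β (cap 12, load 12): S-δ, S-ε — cost 2×4 + 10×3 = 38
  F-γ (cap 13, load 12): S-γ — cost 12×2 = 24
  Shipping 173, fixed 340 → total 513.
  Any other capacity-feasible assignment to {F-α, F-β, F-γ} ships for at least 173.
Compare {F-α, F-γ, F-δ}: its best feasible assignment gives total 549.
Compare {F-α, F-δ}: its best feasible assignment gives total 550.
Every other set of open sites that can feasibly serve all demand totals ≥ 549 even under its best assignment. Minimum: 513.

513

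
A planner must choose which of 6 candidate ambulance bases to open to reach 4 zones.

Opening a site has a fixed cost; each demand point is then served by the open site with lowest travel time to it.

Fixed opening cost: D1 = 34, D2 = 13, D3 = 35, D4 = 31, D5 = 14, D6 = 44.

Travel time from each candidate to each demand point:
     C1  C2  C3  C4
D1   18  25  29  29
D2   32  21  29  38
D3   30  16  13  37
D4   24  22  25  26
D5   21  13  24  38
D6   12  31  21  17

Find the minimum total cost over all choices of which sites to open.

Open {D5}: assign each demand point to its cheapest open site.
  C1→D5 21, C2→D5 13, C3→D5 24, C4→D5 38
  travel time 96, fixed 14 → total 110.
Compare {D5, D6}: travel time 63 + fixed 58 = 121.
Compare {D2, D5}: travel time 96 + fixed 27 = 123.
Compare {D6}: travel time 81 + fixed 44 = 125.
All other subsets cost ≥ 121. Minimum total cost: 110.

110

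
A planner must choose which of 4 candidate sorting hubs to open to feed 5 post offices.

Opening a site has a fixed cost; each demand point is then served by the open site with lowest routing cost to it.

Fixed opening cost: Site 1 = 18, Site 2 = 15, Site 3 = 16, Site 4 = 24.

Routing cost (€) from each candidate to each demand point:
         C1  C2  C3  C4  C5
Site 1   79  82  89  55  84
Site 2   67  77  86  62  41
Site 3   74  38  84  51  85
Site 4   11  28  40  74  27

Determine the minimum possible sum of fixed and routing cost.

Open {Site 3, Site 4}: assign each demand point to its cheapest open site.
  C1→Site 4 11, C2→Site 4 28, C3→Site 4 40, C4→Site 3 51, C5→Site 4 27
  routing cost 157, fixed 40 → total 197.
Compare {Site 1, Site 4}: routing cost 161 + fixed 42 = 203.
Compare {Site 4}: routing cost 180 + fixed 24 = 204.
Compare {Site 2, Site 4}: routing cost 168 + fixed 39 = 207.
All other subsets cost ≥ 203. Minimum total cost: 197.

197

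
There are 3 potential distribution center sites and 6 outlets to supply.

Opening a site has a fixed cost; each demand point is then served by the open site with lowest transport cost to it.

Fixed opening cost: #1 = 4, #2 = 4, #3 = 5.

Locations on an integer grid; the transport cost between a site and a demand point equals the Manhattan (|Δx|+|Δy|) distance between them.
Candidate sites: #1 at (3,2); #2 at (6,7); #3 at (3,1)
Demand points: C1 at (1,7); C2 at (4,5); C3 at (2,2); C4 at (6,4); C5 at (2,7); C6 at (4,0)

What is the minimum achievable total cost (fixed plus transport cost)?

28

Open {#1, #2}: assign each demand point to its cheapest open site.
  C1→#2 5, C2→#1 4, C3→#1 1, C4→#2 3, C5→#2 4, C6→#1 3
  transport cost 20, fixed 8 → total 28.
Compare {#2, #3}: transport cost 20 + fixed 9 = 29.
Compare {#1}: transport cost 26 + fixed 4 = 30.
Compare {#1, #2, #3}: transport cost 19 + fixed 13 = 32.
All other subsets cost ≥ 29. Minimum total cost: 28.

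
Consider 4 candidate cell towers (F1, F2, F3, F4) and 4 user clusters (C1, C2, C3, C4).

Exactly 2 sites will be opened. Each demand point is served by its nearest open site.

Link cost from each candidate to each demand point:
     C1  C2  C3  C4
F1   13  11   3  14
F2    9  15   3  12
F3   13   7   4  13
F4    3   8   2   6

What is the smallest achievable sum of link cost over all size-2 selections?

Open {F3, F4}.
  C1→F4 3, C2→F3 7, C3→F4 2, C4→F4 6  ⇒ total 18.
Compare {F1, F4}: total 19.
Compare {F2, F4}: total 19.
No size-2 selection does better; minimum is 18.

18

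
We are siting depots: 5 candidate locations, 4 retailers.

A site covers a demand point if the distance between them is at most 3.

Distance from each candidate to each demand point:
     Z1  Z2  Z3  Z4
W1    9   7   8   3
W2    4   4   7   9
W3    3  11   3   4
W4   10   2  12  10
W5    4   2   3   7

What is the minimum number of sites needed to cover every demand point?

Coverage sets (demand points within 3 of each site):
  W1: {Z4}
  W2: {}
  W3: {Z1, Z3}
  W4: {Z2}
  W5: {Z2, Z3}
No 2 sites suffice: every size-2 union leaves at least one demand point uncovered.
But {W1, W3, W4} covers everything, so the minimum is 3.

3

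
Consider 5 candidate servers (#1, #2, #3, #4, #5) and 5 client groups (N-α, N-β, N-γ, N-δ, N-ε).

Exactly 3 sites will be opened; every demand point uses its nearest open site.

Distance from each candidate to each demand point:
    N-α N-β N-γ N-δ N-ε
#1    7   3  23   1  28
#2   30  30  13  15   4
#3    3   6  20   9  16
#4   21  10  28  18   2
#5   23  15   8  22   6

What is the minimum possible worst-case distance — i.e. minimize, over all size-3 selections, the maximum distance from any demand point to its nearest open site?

8

Open {#1, #2, #5}.
  Farthest demand point is N-γ at distance 8 (to #5); all others are ≤ 8.
With {#1, #3, #5} the worst case is 8.
With {#1, #4, #5} the worst case is 8.
No size-3 selection achieves below 8.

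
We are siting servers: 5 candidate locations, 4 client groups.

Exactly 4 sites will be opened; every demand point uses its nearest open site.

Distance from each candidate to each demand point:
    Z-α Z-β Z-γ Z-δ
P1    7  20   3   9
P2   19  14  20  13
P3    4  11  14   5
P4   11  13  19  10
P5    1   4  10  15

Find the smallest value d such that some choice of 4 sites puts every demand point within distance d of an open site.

Open {P1, P2, P3, P5}.
  Farthest demand point is Z-δ at distance 5 (to P3); all others are ≤ 5.
With {P1, P3, P4, P5} the worst case is 5.
With {P1, P2, P4, P5} the worst case is 9.
No size-4 selection achieves below 5.

5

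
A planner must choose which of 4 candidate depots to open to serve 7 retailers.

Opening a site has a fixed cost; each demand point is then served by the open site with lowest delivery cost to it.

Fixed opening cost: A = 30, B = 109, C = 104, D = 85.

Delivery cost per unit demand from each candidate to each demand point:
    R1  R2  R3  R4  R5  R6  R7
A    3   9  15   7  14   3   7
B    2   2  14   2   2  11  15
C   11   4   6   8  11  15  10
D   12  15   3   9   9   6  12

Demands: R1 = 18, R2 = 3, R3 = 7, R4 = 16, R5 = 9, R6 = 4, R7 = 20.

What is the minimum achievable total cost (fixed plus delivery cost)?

Open {A, B}: assign each demand point to its cheapest open site.
  R1→B 18×2=36, R2→B 3×2=6, R3→B 7×14=98, R4→B 16×2=32, R5→B 9×2=18, R6→A 4×3=12, R7→A 20×7=140
  delivery cost 342, fixed 139 → total 481.
Compare {A, B, D}: delivery cost 265 + fixed 224 = 489.
Compare {A, B, C}: delivery cost 286 + fixed 243 = 529.
Compare {A, D}: delivery cost 447 + fixed 115 = 562.
All other subsets cost ≥ 489. Minimum total cost: 481.

481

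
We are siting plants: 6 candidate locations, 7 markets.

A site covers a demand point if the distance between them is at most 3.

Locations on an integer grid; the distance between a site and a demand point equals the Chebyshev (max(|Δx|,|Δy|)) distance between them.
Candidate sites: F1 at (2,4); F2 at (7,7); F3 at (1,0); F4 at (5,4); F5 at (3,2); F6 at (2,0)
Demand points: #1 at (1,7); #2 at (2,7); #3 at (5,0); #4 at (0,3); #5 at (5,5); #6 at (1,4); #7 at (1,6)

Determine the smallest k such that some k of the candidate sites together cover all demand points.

Coverage sets (demand points within 3 of each site):
  F1: {#1, #2, #4, #5, #6, #7}
  F2: {#5}
  F3: {#4}
  F4: {#2, #5}
  F5: {#3, #4, #5, #6}
  F6: {#3, #4}
No single site covers all 7 demand points.
But {F1, F5} covers everything, so the minimum is 2.

2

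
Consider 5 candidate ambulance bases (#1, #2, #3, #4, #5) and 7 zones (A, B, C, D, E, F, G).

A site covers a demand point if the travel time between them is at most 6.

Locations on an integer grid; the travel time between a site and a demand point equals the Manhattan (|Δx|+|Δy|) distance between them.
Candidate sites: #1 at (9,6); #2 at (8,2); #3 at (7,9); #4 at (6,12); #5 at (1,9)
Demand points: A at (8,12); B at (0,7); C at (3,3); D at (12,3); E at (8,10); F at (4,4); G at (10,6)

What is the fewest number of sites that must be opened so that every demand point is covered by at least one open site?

3

Coverage sets (demand points within 6 of each site):
  #1: {D, E, G}
  #2: {C, D, F, G}
  #3: {A, E, G}
  #4: {A, E}
  #5: {B}
No 2 sites suffice: every size-2 union leaves at least one demand point uncovered.
But {#2, #3, #5} covers everything, so the minimum is 3.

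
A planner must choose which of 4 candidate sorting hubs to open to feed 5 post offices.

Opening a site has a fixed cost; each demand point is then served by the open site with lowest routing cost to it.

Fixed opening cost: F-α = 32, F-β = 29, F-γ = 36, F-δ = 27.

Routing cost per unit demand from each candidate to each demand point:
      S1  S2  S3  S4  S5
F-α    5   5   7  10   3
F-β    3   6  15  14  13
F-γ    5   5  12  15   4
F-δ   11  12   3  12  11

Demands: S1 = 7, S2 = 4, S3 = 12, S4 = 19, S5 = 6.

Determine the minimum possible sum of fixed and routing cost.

Open {F-α, F-δ}: assign each demand point to its cheapest open site.
  S1→F-α 7×5=35, S2→F-α 4×5=20, S3→F-δ 12×3=36, S4→F-α 19×10=190, S5→F-α 6×3=18
  routing cost 299, fixed 59 → total 358.
Compare {F-α, F-β, F-δ}: routing cost 285 + fixed 88 = 373.
Compare {F-α}: routing cost 347 + fixed 32 = 379.
Compare {F-α, F-β}: routing cost 333 + fixed 61 = 394.
All other subsets cost ≥ 373. Minimum total cost: 358.

358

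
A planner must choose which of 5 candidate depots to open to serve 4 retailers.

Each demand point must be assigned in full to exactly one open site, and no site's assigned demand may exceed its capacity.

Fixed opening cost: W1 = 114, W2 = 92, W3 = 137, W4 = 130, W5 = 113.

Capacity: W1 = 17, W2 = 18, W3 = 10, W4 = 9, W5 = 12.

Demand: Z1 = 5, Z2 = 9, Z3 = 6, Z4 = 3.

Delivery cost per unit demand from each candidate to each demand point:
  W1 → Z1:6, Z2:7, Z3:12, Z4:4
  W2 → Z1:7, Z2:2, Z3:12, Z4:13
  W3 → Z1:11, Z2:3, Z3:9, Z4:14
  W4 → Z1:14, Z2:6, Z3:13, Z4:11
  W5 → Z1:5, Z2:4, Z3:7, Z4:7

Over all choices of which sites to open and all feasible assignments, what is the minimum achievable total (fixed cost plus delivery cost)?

Open {W2, W5}; cheapest assignment that respects the capacities:
  W2 (cap 18, load 14): Z1, Z2 — cost 5×7 + 9×2 = 53
  W5 (cap 12, load 9): Z3, Z4 — cost 6×7 + 3×7 = 63
  Shipping 116, fixed 205 → total 321.
  Any other capacity-feasible assignment to {W2, W5} ships for at least 116.
Compare {W1, W2}: its best feasible assignment gives total 338.
Compare {W1, W5}: its best feasible assignment gives total 369.
Every other set of open sites that can feasibly serve all demand totals ≥ 338 even under its best assignment. Minimum: 321.

321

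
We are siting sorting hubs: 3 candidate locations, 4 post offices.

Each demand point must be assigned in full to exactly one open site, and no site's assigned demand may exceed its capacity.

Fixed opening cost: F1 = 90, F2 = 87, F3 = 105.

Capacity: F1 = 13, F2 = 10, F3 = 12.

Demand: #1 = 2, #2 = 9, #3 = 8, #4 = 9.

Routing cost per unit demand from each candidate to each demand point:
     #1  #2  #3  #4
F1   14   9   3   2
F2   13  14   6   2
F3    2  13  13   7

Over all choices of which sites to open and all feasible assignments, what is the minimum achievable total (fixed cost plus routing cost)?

Open {F1, F2, F3}; cheapest assignment that respects the capacities:
  F1 (cap 13, load 8): #3 — cost 8×3 = 24
  F2 (cap 10, load 9): #4 — cost 9×2 = 18
  F3 (cap 12, load 11): #1, #2 — cost 2×2 + 9×13 = 121
  Shipping 163, fixed 282 → total 445.
  Any other capacity-feasible assignment to {F1, F2, F3} ships for at least 163.
Total demand is 28 and no other set of sites has combined capacity ≥ 28, so {F1, F2, F3} is the only feasible choice of open sites. Minimum: 445.

445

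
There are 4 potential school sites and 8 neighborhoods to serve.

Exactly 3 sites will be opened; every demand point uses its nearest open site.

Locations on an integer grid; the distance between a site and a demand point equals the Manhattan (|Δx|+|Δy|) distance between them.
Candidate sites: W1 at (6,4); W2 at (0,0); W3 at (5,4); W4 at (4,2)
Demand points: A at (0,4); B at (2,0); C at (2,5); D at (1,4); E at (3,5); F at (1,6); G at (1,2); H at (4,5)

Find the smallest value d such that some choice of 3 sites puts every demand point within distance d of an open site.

Open {W1, W2, W3}.
  Farthest demand point is F at distance 6 (to W3); all others are ≤ 6.
With {W1, W3, W4} the worst case is 6.
With {W2, W3, W4} the worst case is 6.
No size-3 selection achieves below 6.

6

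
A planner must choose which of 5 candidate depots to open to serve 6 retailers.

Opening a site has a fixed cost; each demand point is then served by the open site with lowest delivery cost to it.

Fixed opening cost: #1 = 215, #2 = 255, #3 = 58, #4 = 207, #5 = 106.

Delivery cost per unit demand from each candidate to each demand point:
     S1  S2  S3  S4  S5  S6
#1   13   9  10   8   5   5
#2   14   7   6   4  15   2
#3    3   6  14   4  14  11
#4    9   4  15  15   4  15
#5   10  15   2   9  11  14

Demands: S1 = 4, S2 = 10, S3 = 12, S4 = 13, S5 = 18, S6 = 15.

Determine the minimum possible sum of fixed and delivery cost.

Open {#3, #5}: assign each demand point to its cheapest open site.
  S1→#3 4×3=12, S2→#3 10×6=60, S3→#5 12×2=24, S4→#3 13×4=52, S5→#5 18×11=198, S6→#3 15×11=165
  delivery cost 511, fixed 164 → total 675.
Compare {#1, #3}: delivery cost 409 + fixed 273 = 682.
Compare {#1, #3, #5}: delivery cost 313 + fixed 379 = 692.
Compare {#3, #4, #5}: delivery cost 365 + fixed 371 = 736.
All other subsets cost ≥ 682. Minimum total cost: 675.

675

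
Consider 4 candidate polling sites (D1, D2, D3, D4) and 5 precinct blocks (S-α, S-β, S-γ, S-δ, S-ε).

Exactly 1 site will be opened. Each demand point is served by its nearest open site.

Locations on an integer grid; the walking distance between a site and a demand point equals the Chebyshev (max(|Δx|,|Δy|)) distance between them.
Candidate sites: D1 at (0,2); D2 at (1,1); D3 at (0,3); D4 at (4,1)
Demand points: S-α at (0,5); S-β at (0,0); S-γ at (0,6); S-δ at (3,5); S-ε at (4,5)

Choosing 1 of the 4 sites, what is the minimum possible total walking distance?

Open {D3}.
  S-α→D3 2, S-β→D3 3, S-γ→D3 3, S-δ→D3 3, S-ε→D3 4  ⇒ total 15.
Compare {D1}: total 16.
Compare {D2}: total 18.
No size-1 selection does better; minimum is 15.

15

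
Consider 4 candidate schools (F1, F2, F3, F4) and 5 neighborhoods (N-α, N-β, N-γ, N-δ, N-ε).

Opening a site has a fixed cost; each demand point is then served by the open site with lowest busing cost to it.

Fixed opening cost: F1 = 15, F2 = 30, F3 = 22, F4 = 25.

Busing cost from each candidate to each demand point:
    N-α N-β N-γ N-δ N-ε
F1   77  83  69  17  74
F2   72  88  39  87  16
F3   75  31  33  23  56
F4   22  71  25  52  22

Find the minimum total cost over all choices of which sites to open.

170

Open {F3, F4}: assign each demand point to its cheapest open site.
  N-α→F4 22, N-β→F3 31, N-γ→F4 25, N-δ→F3 23, N-ε→F4 22
  busing cost 123, fixed 47 → total 170.
Compare {F1, F3, F4}: busing cost 117 + fixed 62 = 179.
Compare {F2, F3, F4}: busing cost 117 + fixed 77 = 194.
Compare {F1, F4}: busing cost 157 + fixed 40 = 197.
All other subsets cost ≥ 179. Minimum total cost: 170.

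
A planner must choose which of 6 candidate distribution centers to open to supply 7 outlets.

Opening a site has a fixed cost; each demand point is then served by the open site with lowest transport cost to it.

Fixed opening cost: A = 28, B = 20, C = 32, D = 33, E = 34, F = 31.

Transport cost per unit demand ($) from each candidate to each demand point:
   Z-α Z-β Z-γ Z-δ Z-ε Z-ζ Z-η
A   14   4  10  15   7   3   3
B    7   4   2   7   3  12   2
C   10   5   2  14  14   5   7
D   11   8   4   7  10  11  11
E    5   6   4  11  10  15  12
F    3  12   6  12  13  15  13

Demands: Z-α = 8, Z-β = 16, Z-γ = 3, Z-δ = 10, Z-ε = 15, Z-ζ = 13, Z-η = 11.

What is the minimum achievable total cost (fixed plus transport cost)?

Open {A, B, F}: assign each demand point to its cheapest open site.
  Z-α→F 8×3=24, Z-β→A 16×4=64, Z-γ→B 3×2=6, Z-δ→B 10×7=70, Z-ε→B 15×3=45, Z-ζ→A 13×3=39, Z-η→B 11×2=22
  transport cost 270, fixed 79 → total 349.
Compare {A, B}: transport cost 302 + fixed 48 = 350.
Compare {A, B, E}: transport cost 286 + fixed 82 = 368.
Compare {B, C, F}: transport cost 296 + fixed 83 = 379.
All other subsets cost ≥ 350. Minimum total cost: 349.

349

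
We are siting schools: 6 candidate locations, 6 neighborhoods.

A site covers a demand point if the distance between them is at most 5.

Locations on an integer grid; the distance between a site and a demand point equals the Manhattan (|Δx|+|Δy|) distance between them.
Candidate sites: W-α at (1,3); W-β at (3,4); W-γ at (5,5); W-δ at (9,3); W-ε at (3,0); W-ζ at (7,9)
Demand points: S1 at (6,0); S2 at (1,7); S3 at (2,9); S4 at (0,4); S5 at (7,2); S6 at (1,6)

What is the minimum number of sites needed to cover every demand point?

Coverage sets (demand points within 5 of each site):
  W-α: {S2, S4, S6}
  W-β: {S2, S4, S6}
  W-γ: {S5, S6}
  W-δ: {S5}
  W-ε: {S1}
  W-ζ: {S3}
No 3 sites suffice: every size-3 union leaves at least one demand point uncovered.
But {W-α, W-γ, W-ε, W-ζ} covers everything, so the minimum is 4.

4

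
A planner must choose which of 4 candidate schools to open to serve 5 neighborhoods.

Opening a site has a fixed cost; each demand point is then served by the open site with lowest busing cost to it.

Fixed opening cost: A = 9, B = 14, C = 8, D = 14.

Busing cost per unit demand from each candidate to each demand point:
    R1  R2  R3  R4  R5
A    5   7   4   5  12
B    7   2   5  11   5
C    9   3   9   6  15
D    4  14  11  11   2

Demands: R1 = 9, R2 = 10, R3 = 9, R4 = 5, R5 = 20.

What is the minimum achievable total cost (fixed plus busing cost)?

Open {A, B, D}: assign each demand point to its cheapest open site.
  R1→D 9×4=36, R2→B 10×2=20, R3→A 9×4=36, R4→A 5×5=25, R5→D 20×2=40
  busing cost 157, fixed 37 → total 194.
Compare {A, C, D}: busing cost 167 + fixed 31 = 198.
Compare {A, B, C, D}: busing cost 157 + fixed 45 = 202.
Compare {B, C, D}: busing cost 171 + fixed 36 = 207.
All other subsets cost ≥ 198. Minimum total cost: 194.

194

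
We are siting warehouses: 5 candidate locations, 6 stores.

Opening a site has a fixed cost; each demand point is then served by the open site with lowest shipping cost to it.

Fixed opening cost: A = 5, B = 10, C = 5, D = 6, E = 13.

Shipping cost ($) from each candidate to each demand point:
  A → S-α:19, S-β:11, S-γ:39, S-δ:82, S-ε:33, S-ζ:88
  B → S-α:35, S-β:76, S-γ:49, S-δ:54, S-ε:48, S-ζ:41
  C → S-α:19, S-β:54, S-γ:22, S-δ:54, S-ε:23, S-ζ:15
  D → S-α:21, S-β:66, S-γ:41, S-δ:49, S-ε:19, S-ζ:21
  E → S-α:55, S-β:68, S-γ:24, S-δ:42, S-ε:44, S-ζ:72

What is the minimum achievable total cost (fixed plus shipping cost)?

Open {A, C, D}: assign each demand point to its cheapest open site.
  S-α→A 19, S-β→A 11, S-γ→C 22, S-δ→D 49, S-ε→D 19, S-ζ→C 15
  shipping cost 135, fixed 16 → total 151.
Compare {A, C}: shipping cost 144 + fixed 10 = 154.
Compare {A, C, E}: shipping cost 132 + fixed 23 = 155.
Compare {A, C, D, E}: shipping cost 128 + fixed 29 = 157.
All other subsets cost ≥ 154. Minimum total cost: 151.

151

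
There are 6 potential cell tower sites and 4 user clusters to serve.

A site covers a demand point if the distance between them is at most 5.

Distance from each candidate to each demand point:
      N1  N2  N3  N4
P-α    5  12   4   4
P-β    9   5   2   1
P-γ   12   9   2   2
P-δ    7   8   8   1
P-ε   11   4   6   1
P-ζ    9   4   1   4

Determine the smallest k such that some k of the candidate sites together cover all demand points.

Coverage sets (demand points within 5 of each site):
  P-α: {N1, N3, N4}
  P-β: {N2, N3, N4}
  P-γ: {N3, N4}
  P-δ: {N4}
  P-ε: {N2, N4}
  P-ζ: {N2, N3, N4}
No single site covers all 4 demand points.
But {P-α, P-β} covers everything, so the minimum is 2.

2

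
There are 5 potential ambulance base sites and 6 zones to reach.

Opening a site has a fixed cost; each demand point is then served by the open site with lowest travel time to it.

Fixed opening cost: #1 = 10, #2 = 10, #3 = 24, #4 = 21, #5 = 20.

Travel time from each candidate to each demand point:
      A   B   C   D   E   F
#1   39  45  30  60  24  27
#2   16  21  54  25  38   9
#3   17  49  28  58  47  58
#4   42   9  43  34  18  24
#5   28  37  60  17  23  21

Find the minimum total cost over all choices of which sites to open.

145

Open {#1, #2}: assign each demand point to its cheapest open site.
  A→#2 16, B→#2 21, C→#1 30, D→#2 25, E→#1 24, F→#2 9
  travel time 125, fixed 20 → total 145.
Compare {#1, #2, #4}: travel time 107 + fixed 41 = 148.
Compare {#2, #4}: travel time 120 + fixed 31 = 151.
Compare {#1, #2, #5}: travel time 116 + fixed 40 = 156.
All other subsets cost ≥ 148. Minimum total cost: 145.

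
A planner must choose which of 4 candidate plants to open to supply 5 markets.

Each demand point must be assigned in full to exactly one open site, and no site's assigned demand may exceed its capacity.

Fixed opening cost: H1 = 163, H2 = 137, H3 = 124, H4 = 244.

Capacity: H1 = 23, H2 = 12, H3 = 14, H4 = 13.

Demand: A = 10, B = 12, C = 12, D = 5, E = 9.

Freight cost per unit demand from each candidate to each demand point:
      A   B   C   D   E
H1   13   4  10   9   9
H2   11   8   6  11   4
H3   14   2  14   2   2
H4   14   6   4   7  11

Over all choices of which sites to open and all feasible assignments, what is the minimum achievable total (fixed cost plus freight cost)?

702

Open {H1, H2, H3}; cheapest assignment that respects the capacities:
  H1 (cap 23, load 22): A, B — cost 10×13 + 12×4 = 178
  H2 (cap 12, load 12): C — cost 12×6 = 72
  H3 (cap 14, load 14): D, E — cost 5×2 + 9×2 = 28
  Shipping 278, fixed 424 → total 702.
  Any other capacity-feasible assignment to {H1, H2, H3} ships for at least 278.
Compare {H1, H3, H4}: its best feasible assignment gives total 785.
Compare {H1, H2, H3, H4}: its best feasible assignment gives total 902.
Every other set of open sites that can feasibly serve all demand totals ≥ 785 even under its best assignment. Minimum: 702.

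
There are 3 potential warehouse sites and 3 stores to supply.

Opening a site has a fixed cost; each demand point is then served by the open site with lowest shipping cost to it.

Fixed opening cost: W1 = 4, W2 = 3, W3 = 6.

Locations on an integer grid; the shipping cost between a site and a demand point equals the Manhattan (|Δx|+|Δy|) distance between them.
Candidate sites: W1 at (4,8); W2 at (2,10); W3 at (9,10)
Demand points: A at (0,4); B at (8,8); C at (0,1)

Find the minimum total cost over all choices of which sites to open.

27

Open {W1}: assign each demand point to its cheapest open site.
  A→W1 8, B→W1 4, C→W1 11
  shipping cost 23, fixed 4 → total 27.
Compare {W2}: shipping cost 27 + fixed 3 = 30.
Compare {W1, W2}: shipping cost 23 + fixed 7 = 30.
Compare {W2, W3}: shipping cost 22 + fixed 9 = 31.
All other subsets cost ≥ 30. Minimum total cost: 27.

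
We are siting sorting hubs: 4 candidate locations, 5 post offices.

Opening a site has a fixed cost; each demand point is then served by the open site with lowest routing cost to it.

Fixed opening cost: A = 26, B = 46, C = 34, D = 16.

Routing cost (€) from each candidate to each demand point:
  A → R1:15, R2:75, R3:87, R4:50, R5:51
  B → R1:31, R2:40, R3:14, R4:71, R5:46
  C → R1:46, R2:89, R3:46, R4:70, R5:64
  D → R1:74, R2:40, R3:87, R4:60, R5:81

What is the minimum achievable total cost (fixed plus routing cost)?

237

Open {A, B}: assign each demand point to its cheapest open site.
  R1→A 15, R2→B 40, R3→B 14, R4→A 50, R5→B 46
  routing cost 165, fixed 72 → total 237.
Compare {B}: routing cost 202 + fixed 46 = 248.
Compare {B, D}: routing cost 191 + fixed 62 = 253.
Compare {A, B, D}: routing cost 165 + fixed 88 = 253.
All other subsets cost ≥ 248. Minimum total cost: 237.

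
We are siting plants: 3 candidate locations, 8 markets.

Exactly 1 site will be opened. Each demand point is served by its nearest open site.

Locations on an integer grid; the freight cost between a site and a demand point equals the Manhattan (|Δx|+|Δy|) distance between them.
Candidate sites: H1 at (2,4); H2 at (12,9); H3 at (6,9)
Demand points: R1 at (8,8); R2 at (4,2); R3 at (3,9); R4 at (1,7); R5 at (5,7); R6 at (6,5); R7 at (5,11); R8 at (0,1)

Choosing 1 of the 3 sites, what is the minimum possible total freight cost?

Open {H3}.
  R1→H3 3, R2→H3 9, R3→H3 3, R4→H3 7, R5→H3 3, R6→H3 4, R7→H3 3, R8→H3 14  ⇒ total 46.
Compare {H1}: total 50.
Compare {H2}: total 90.

46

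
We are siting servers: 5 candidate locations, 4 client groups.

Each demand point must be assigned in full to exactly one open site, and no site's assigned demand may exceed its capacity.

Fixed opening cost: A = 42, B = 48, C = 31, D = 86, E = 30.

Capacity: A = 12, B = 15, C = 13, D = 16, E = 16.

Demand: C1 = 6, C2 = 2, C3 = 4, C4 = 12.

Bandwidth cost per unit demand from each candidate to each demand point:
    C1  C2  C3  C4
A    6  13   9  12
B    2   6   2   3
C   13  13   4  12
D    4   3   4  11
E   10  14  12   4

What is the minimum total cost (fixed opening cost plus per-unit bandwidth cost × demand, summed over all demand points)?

158

Open {B, E}; cheapest assignment that respects the capacities:
  B (cap 15, load 12): C1, C2, C3 — cost 6×2 + 2×6 + 4×2 = 32
  E (cap 16, load 12): C4 — cost 12×4 = 48
  Shipping 80, fixed 78 → total 158.
  Any other capacity-feasible assignment to {B, E} ships for at least 80.
Compare {B, C, E}: its best feasible assignment gives total 189.
Compare {A, B, E}: its best feasible assignment gives total 200.
Every other set of open sites that can feasibly serve all demand totals ≥ 189 even under its best assignment. Minimum: 158.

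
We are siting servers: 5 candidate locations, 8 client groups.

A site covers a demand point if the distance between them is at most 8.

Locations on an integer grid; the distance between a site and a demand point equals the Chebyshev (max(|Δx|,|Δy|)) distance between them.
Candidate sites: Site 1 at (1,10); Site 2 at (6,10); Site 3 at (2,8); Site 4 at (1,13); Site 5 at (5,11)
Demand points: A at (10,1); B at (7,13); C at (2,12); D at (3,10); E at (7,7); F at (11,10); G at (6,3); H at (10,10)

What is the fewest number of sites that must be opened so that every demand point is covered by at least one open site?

2

Coverage sets (demand points within 8 of each site):
  Site 1: {B, C, D, E, G}
  Site 2: {B, C, D, E, F, G, H}
  Site 3: {A, B, C, D, E, G, H}
  Site 4: {B, C, D, E}
  Site 5: {B, C, D, E, F, G, H}
No single site covers all 8 demand points.
But {Site 2, Site 3} covers everything, so the minimum is 2.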